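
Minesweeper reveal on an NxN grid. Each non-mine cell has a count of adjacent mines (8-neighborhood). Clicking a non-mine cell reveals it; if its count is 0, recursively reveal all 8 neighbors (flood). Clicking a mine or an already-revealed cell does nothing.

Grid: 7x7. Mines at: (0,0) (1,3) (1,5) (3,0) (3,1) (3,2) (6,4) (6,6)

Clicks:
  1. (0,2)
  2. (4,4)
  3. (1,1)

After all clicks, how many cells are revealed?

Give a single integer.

Answer: 18

Derivation:
Click 1 (0,2) count=1: revealed 1 new [(0,2)] -> total=1
Click 2 (4,4) count=0: revealed 16 new [(2,3) (2,4) (2,5) (2,6) (3,3) (3,4) (3,5) (3,6) (4,3) (4,4) (4,5) (4,6) (5,3) (5,4) (5,5) (5,6)] -> total=17
Click 3 (1,1) count=1: revealed 1 new [(1,1)] -> total=18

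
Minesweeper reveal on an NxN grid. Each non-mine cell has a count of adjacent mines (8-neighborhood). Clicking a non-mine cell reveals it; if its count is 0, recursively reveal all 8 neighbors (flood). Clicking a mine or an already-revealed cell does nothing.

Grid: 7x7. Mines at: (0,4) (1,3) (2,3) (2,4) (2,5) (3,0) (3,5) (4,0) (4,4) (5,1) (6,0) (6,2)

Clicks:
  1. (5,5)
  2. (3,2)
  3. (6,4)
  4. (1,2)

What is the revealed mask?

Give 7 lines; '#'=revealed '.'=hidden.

Answer: .......
..#....
.......
..#....
.....##
...####
...####

Derivation:
Click 1 (5,5) count=1: revealed 1 new [(5,5)] -> total=1
Click 2 (3,2) count=1: revealed 1 new [(3,2)] -> total=2
Click 3 (6,4) count=0: revealed 9 new [(4,5) (4,6) (5,3) (5,4) (5,6) (6,3) (6,4) (6,5) (6,6)] -> total=11
Click 4 (1,2) count=2: revealed 1 new [(1,2)] -> total=12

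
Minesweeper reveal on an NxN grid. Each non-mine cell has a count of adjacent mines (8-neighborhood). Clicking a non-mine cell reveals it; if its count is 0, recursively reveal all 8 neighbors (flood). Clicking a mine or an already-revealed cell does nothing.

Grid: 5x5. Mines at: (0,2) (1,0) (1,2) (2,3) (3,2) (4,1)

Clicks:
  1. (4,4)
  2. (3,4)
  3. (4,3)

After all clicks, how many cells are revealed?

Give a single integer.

Answer: 4

Derivation:
Click 1 (4,4) count=0: revealed 4 new [(3,3) (3,4) (4,3) (4,4)] -> total=4
Click 2 (3,4) count=1: revealed 0 new [(none)] -> total=4
Click 3 (4,3) count=1: revealed 0 new [(none)] -> total=4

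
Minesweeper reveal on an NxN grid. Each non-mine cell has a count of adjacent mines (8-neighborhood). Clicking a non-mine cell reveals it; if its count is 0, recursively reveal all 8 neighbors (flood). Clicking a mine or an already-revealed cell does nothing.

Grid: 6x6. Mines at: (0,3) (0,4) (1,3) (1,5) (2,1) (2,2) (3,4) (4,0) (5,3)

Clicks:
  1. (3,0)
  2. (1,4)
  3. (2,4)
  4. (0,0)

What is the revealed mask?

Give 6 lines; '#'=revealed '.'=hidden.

Click 1 (3,0) count=2: revealed 1 new [(3,0)] -> total=1
Click 2 (1,4) count=4: revealed 1 new [(1,4)] -> total=2
Click 3 (2,4) count=3: revealed 1 new [(2,4)] -> total=3
Click 4 (0,0) count=0: revealed 6 new [(0,0) (0,1) (0,2) (1,0) (1,1) (1,2)] -> total=9

Answer: ###...
###.#.
....#.
#.....
......
......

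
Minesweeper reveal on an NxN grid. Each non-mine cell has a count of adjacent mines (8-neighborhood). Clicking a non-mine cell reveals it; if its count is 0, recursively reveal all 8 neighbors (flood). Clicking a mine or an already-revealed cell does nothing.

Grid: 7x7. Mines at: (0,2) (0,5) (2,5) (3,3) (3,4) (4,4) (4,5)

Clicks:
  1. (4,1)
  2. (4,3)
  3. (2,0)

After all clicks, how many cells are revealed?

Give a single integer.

Answer: 29

Derivation:
Click 1 (4,1) count=0: revealed 29 new [(0,0) (0,1) (1,0) (1,1) (1,2) (2,0) (2,1) (2,2) (3,0) (3,1) (3,2) (4,0) (4,1) (4,2) (4,3) (5,0) (5,1) (5,2) (5,3) (5,4) (5,5) (5,6) (6,0) (6,1) (6,2) (6,3) (6,4) (6,5) (6,6)] -> total=29
Click 2 (4,3) count=3: revealed 0 new [(none)] -> total=29
Click 3 (2,0) count=0: revealed 0 new [(none)] -> total=29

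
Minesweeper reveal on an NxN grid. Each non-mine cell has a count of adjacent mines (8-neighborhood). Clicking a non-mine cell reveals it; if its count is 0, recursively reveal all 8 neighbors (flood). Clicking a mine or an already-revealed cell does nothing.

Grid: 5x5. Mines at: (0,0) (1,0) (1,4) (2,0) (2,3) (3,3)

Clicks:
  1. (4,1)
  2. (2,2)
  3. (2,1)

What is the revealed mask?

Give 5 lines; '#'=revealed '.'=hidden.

Answer: .....
.....
.##..
###..
###..

Derivation:
Click 1 (4,1) count=0: revealed 6 new [(3,0) (3,1) (3,2) (4,0) (4,1) (4,2)] -> total=6
Click 2 (2,2) count=2: revealed 1 new [(2,2)] -> total=7
Click 3 (2,1) count=2: revealed 1 new [(2,1)] -> total=8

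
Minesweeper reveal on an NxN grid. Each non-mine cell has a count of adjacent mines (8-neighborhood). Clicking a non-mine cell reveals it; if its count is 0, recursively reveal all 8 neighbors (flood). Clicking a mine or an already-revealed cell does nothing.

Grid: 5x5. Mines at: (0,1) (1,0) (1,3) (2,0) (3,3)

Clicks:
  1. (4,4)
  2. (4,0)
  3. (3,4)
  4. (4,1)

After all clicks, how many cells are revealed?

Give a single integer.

Answer: 8

Derivation:
Click 1 (4,4) count=1: revealed 1 new [(4,4)] -> total=1
Click 2 (4,0) count=0: revealed 6 new [(3,0) (3,1) (3,2) (4,0) (4,1) (4,2)] -> total=7
Click 3 (3,4) count=1: revealed 1 new [(3,4)] -> total=8
Click 4 (4,1) count=0: revealed 0 new [(none)] -> total=8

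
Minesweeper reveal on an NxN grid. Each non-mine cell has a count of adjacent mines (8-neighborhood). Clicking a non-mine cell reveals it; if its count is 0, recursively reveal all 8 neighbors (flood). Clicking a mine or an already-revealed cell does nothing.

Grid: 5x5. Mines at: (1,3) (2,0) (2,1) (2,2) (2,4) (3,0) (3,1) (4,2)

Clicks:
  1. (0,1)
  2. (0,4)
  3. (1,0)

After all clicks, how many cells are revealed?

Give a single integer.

Answer: 7

Derivation:
Click 1 (0,1) count=0: revealed 6 new [(0,0) (0,1) (0,2) (1,0) (1,1) (1,2)] -> total=6
Click 2 (0,4) count=1: revealed 1 new [(0,4)] -> total=7
Click 3 (1,0) count=2: revealed 0 new [(none)] -> total=7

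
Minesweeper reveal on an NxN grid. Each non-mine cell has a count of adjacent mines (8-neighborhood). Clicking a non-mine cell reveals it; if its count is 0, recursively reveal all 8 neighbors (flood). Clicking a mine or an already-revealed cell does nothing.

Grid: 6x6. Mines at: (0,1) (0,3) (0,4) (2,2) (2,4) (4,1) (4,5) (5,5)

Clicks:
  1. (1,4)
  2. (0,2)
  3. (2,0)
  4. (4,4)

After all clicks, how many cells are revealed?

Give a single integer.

Click 1 (1,4) count=3: revealed 1 new [(1,4)] -> total=1
Click 2 (0,2) count=2: revealed 1 new [(0,2)] -> total=2
Click 3 (2,0) count=0: revealed 6 new [(1,0) (1,1) (2,0) (2,1) (3,0) (3,1)] -> total=8
Click 4 (4,4) count=2: revealed 1 new [(4,4)] -> total=9

Answer: 9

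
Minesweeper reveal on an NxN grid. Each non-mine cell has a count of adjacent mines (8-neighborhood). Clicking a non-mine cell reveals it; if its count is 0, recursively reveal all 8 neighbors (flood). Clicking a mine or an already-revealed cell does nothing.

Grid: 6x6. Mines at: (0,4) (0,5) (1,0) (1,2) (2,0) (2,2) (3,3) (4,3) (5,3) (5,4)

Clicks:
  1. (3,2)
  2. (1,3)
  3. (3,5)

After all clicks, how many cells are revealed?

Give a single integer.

Answer: 10

Derivation:
Click 1 (3,2) count=3: revealed 1 new [(3,2)] -> total=1
Click 2 (1,3) count=3: revealed 1 new [(1,3)] -> total=2
Click 3 (3,5) count=0: revealed 8 new [(1,4) (1,5) (2,4) (2,5) (3,4) (3,5) (4,4) (4,5)] -> total=10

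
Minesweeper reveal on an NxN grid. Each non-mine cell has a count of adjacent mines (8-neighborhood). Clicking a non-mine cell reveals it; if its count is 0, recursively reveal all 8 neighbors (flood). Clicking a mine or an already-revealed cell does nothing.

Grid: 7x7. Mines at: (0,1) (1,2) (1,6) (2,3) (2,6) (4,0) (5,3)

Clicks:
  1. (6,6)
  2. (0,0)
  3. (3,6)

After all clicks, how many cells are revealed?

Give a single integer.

Answer: 13

Derivation:
Click 1 (6,6) count=0: revealed 12 new [(3,4) (3,5) (3,6) (4,4) (4,5) (4,6) (5,4) (5,5) (5,6) (6,4) (6,5) (6,6)] -> total=12
Click 2 (0,0) count=1: revealed 1 new [(0,0)] -> total=13
Click 3 (3,6) count=1: revealed 0 new [(none)] -> total=13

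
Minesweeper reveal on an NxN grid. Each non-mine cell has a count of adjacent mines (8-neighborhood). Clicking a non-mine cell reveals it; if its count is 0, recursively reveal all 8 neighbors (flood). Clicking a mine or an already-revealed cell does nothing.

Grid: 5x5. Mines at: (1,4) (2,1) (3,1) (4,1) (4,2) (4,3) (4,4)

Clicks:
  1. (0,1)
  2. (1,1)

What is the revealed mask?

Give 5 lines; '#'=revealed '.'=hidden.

Answer: ####.
####.
.....
.....
.....

Derivation:
Click 1 (0,1) count=0: revealed 8 new [(0,0) (0,1) (0,2) (0,3) (1,0) (1,1) (1,2) (1,3)] -> total=8
Click 2 (1,1) count=1: revealed 0 new [(none)] -> total=8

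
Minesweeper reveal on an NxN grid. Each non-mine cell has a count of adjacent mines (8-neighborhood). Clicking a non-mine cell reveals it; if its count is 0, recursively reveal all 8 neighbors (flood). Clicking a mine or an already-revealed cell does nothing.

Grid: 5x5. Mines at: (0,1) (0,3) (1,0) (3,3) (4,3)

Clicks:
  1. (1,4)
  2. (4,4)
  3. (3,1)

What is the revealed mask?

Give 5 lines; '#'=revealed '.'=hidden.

Click 1 (1,4) count=1: revealed 1 new [(1,4)] -> total=1
Click 2 (4,4) count=2: revealed 1 new [(4,4)] -> total=2
Click 3 (3,1) count=0: revealed 9 new [(2,0) (2,1) (2,2) (3,0) (3,1) (3,2) (4,0) (4,1) (4,2)] -> total=11

Answer: .....
....#
###..
###..
###.#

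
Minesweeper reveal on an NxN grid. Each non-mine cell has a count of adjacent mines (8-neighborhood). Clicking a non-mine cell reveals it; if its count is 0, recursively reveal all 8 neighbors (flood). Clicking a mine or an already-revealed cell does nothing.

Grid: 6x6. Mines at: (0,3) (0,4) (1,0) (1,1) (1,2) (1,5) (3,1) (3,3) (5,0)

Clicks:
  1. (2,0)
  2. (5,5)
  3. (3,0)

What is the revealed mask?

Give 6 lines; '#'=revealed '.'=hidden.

Click 1 (2,0) count=3: revealed 1 new [(2,0)] -> total=1
Click 2 (5,5) count=0: revealed 14 new [(2,4) (2,5) (3,4) (3,5) (4,1) (4,2) (4,3) (4,4) (4,5) (5,1) (5,2) (5,3) (5,4) (5,5)] -> total=15
Click 3 (3,0) count=1: revealed 1 new [(3,0)] -> total=16

Answer: ......
......
#...##
#...##
.#####
.#####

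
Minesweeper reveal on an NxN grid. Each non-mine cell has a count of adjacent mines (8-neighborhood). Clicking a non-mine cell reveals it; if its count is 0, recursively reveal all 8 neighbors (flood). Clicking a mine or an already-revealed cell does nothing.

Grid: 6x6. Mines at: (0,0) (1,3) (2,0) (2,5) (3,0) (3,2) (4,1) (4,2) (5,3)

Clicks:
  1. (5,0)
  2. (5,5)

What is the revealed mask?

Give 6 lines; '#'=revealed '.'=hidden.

Answer: ......
......
......
....##
....##
#...##

Derivation:
Click 1 (5,0) count=1: revealed 1 new [(5,0)] -> total=1
Click 2 (5,5) count=0: revealed 6 new [(3,4) (3,5) (4,4) (4,5) (5,4) (5,5)] -> total=7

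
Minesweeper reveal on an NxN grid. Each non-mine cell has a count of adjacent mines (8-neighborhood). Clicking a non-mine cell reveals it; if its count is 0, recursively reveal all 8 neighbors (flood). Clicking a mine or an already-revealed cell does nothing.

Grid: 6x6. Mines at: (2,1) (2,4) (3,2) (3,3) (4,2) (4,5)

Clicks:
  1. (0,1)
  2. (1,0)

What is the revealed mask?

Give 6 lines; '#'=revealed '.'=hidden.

Click 1 (0,1) count=0: revealed 12 new [(0,0) (0,1) (0,2) (0,3) (0,4) (0,5) (1,0) (1,1) (1,2) (1,3) (1,4) (1,5)] -> total=12
Click 2 (1,0) count=1: revealed 0 new [(none)] -> total=12

Answer: ######
######
......
......
......
......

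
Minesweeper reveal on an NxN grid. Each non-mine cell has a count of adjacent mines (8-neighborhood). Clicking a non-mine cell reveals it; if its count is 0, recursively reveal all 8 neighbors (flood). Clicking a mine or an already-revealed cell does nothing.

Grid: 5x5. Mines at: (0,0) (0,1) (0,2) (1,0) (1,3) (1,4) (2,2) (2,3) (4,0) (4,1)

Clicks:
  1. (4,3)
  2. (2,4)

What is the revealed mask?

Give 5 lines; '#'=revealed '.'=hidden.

Click 1 (4,3) count=0: revealed 6 new [(3,2) (3,3) (3,4) (4,2) (4,3) (4,4)] -> total=6
Click 2 (2,4) count=3: revealed 1 new [(2,4)] -> total=7

Answer: .....
.....
....#
..###
..###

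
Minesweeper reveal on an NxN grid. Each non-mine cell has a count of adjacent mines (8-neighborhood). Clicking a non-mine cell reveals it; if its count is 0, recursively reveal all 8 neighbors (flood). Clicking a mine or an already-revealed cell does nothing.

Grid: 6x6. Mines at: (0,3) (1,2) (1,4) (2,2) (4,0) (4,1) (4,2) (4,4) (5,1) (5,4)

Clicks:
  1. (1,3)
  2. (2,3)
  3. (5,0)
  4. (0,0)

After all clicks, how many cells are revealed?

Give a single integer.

Click 1 (1,3) count=4: revealed 1 new [(1,3)] -> total=1
Click 2 (2,3) count=3: revealed 1 new [(2,3)] -> total=2
Click 3 (5,0) count=3: revealed 1 new [(5,0)] -> total=3
Click 4 (0,0) count=0: revealed 8 new [(0,0) (0,1) (1,0) (1,1) (2,0) (2,1) (3,0) (3,1)] -> total=11

Answer: 11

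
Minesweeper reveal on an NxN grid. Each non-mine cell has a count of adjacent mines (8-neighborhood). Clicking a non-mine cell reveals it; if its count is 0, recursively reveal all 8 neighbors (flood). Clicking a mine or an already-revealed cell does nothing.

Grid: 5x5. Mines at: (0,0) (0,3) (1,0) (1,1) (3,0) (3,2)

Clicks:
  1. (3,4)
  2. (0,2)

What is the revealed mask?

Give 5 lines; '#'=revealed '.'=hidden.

Click 1 (3,4) count=0: revealed 8 new [(1,3) (1,4) (2,3) (2,4) (3,3) (3,4) (4,3) (4,4)] -> total=8
Click 2 (0,2) count=2: revealed 1 new [(0,2)] -> total=9

Answer: ..#..
...##
...##
...##
...##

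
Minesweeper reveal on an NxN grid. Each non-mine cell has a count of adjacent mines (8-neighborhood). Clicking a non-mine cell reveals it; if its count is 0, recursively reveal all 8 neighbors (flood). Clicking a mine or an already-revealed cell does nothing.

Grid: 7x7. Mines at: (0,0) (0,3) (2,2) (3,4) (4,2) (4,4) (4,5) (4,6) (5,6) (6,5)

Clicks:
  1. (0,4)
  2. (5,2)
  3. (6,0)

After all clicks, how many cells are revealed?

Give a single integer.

Click 1 (0,4) count=1: revealed 1 new [(0,4)] -> total=1
Click 2 (5,2) count=1: revealed 1 new [(5,2)] -> total=2
Click 3 (6,0) count=0: revealed 17 new [(1,0) (1,1) (2,0) (2,1) (3,0) (3,1) (4,0) (4,1) (5,0) (5,1) (5,3) (5,4) (6,0) (6,1) (6,2) (6,3) (6,4)] -> total=19

Answer: 19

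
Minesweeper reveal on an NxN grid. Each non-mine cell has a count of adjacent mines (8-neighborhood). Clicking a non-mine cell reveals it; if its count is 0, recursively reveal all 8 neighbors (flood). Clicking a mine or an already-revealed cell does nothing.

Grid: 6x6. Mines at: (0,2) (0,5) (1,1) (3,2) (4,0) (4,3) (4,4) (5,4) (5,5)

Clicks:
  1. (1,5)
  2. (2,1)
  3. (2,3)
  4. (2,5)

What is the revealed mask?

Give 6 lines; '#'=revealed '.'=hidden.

Answer: ......
...###
.#.###
...###
......
......

Derivation:
Click 1 (1,5) count=1: revealed 1 new [(1,5)] -> total=1
Click 2 (2,1) count=2: revealed 1 new [(2,1)] -> total=2
Click 3 (2,3) count=1: revealed 1 new [(2,3)] -> total=3
Click 4 (2,5) count=0: revealed 7 new [(1,3) (1,4) (2,4) (2,5) (3,3) (3,4) (3,5)] -> total=10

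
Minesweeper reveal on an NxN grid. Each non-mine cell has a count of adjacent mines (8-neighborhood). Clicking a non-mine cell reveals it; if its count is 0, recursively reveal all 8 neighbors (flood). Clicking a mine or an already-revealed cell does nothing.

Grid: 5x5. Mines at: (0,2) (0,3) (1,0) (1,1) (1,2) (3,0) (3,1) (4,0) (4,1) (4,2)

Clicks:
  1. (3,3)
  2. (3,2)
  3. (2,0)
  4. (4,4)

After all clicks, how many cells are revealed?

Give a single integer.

Click 1 (3,3) count=1: revealed 1 new [(3,3)] -> total=1
Click 2 (3,2) count=3: revealed 1 new [(3,2)] -> total=2
Click 3 (2,0) count=4: revealed 1 new [(2,0)] -> total=3
Click 4 (4,4) count=0: revealed 7 new [(1,3) (1,4) (2,3) (2,4) (3,4) (4,3) (4,4)] -> total=10

Answer: 10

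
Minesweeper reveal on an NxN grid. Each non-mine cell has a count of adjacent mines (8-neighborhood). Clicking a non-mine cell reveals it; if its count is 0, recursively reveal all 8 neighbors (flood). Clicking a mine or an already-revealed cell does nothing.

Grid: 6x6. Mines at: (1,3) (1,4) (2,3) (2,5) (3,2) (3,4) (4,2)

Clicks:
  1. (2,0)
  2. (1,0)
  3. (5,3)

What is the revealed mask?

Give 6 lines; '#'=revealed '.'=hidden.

Answer: ###...
###...
###...
##....
##....
##.#..

Derivation:
Click 1 (2,0) count=0: revealed 15 new [(0,0) (0,1) (0,2) (1,0) (1,1) (1,2) (2,0) (2,1) (2,2) (3,0) (3,1) (4,0) (4,1) (5,0) (5,1)] -> total=15
Click 2 (1,0) count=0: revealed 0 new [(none)] -> total=15
Click 3 (5,3) count=1: revealed 1 new [(5,3)] -> total=16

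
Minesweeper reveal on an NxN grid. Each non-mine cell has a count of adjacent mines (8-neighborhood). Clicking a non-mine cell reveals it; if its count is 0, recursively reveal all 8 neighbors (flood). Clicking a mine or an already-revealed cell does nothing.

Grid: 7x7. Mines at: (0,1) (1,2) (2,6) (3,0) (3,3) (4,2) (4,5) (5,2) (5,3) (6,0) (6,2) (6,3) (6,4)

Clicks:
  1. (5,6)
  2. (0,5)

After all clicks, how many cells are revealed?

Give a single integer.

Click 1 (5,6) count=1: revealed 1 new [(5,6)] -> total=1
Click 2 (0,5) count=0: revealed 11 new [(0,3) (0,4) (0,5) (0,6) (1,3) (1,4) (1,5) (1,6) (2,3) (2,4) (2,5)] -> total=12

Answer: 12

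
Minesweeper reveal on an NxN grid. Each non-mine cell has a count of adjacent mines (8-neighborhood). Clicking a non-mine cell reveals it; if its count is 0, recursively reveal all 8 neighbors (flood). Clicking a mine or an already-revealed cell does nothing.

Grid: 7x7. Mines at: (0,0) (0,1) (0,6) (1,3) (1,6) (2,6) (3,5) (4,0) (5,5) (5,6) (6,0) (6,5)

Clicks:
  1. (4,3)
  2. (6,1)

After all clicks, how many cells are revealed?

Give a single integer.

Click 1 (4,3) count=0: revealed 25 new [(1,0) (1,1) (1,2) (2,0) (2,1) (2,2) (2,3) (2,4) (3,0) (3,1) (3,2) (3,3) (3,4) (4,1) (4,2) (4,3) (4,4) (5,1) (5,2) (5,3) (5,4) (6,1) (6,2) (6,3) (6,4)] -> total=25
Click 2 (6,1) count=1: revealed 0 new [(none)] -> total=25

Answer: 25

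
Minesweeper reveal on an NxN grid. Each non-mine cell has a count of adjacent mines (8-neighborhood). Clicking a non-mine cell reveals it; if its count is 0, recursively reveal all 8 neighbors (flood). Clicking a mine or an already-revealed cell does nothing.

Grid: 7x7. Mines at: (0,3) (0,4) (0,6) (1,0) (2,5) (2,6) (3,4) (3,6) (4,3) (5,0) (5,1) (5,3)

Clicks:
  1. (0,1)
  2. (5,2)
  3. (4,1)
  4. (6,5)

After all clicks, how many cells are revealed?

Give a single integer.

Click 1 (0,1) count=1: revealed 1 new [(0,1)] -> total=1
Click 2 (5,2) count=3: revealed 1 new [(5,2)] -> total=2
Click 3 (4,1) count=2: revealed 1 new [(4,1)] -> total=3
Click 4 (6,5) count=0: revealed 9 new [(4,4) (4,5) (4,6) (5,4) (5,5) (5,6) (6,4) (6,5) (6,6)] -> total=12

Answer: 12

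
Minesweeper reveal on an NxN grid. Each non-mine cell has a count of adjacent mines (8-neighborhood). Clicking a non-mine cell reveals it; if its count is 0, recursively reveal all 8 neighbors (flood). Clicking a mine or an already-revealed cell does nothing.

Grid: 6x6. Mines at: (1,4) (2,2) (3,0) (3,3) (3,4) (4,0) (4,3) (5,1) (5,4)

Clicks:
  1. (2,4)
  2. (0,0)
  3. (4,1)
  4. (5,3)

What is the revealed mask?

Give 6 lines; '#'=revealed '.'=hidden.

Answer: ####..
####..
##..#.
......
.#....
...#..

Derivation:
Click 1 (2,4) count=3: revealed 1 new [(2,4)] -> total=1
Click 2 (0,0) count=0: revealed 10 new [(0,0) (0,1) (0,2) (0,3) (1,0) (1,1) (1,2) (1,3) (2,0) (2,1)] -> total=11
Click 3 (4,1) count=3: revealed 1 new [(4,1)] -> total=12
Click 4 (5,3) count=2: revealed 1 new [(5,3)] -> total=13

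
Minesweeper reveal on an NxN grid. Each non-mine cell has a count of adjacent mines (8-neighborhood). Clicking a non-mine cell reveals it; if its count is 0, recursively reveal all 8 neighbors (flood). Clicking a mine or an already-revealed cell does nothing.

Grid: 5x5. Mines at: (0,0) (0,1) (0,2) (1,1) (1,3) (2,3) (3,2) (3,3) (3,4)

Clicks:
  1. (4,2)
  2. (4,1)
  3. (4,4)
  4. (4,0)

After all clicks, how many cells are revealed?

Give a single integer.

Answer: 8

Derivation:
Click 1 (4,2) count=2: revealed 1 new [(4,2)] -> total=1
Click 2 (4,1) count=1: revealed 1 new [(4,1)] -> total=2
Click 3 (4,4) count=2: revealed 1 new [(4,4)] -> total=3
Click 4 (4,0) count=0: revealed 5 new [(2,0) (2,1) (3,0) (3,1) (4,0)] -> total=8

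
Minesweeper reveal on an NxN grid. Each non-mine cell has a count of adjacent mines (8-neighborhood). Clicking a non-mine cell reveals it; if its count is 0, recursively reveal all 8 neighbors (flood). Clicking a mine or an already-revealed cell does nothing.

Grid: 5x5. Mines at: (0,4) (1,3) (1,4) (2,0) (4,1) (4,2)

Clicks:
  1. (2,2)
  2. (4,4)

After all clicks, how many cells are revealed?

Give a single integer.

Answer: 7

Derivation:
Click 1 (2,2) count=1: revealed 1 new [(2,2)] -> total=1
Click 2 (4,4) count=0: revealed 6 new [(2,3) (2,4) (3,3) (3,4) (4,3) (4,4)] -> total=7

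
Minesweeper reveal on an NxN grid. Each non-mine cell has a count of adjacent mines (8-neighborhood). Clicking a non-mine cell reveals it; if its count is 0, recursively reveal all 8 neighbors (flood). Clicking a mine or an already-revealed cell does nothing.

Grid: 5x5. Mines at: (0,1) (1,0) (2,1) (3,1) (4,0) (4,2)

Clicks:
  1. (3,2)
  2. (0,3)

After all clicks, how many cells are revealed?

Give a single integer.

Click 1 (3,2) count=3: revealed 1 new [(3,2)] -> total=1
Click 2 (0,3) count=0: revealed 13 new [(0,2) (0,3) (0,4) (1,2) (1,3) (1,4) (2,2) (2,3) (2,4) (3,3) (3,4) (4,3) (4,4)] -> total=14

Answer: 14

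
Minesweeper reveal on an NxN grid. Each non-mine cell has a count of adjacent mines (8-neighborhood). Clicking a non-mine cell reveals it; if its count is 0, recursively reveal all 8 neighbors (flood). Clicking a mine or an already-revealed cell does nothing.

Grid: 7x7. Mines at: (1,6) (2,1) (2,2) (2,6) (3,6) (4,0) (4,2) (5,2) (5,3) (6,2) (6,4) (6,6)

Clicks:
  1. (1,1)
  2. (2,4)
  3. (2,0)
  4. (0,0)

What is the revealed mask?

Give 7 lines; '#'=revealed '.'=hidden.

Answer: ######.
######.
#..###.
...###.
...###.
.......
.......

Derivation:
Click 1 (1,1) count=2: revealed 1 new [(1,1)] -> total=1
Click 2 (2,4) count=0: revealed 20 new [(0,0) (0,1) (0,2) (0,3) (0,4) (0,5) (1,0) (1,2) (1,3) (1,4) (1,5) (2,3) (2,4) (2,5) (3,3) (3,4) (3,5) (4,3) (4,4) (4,5)] -> total=21
Click 3 (2,0) count=1: revealed 1 new [(2,0)] -> total=22
Click 4 (0,0) count=0: revealed 0 new [(none)] -> total=22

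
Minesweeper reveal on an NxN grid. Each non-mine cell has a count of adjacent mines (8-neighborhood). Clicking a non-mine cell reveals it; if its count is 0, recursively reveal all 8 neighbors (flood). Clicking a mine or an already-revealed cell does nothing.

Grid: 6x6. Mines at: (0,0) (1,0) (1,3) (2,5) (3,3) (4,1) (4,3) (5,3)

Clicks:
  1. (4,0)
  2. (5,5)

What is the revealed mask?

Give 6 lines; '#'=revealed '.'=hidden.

Click 1 (4,0) count=1: revealed 1 new [(4,0)] -> total=1
Click 2 (5,5) count=0: revealed 6 new [(3,4) (3,5) (4,4) (4,5) (5,4) (5,5)] -> total=7

Answer: ......
......
......
....##
#...##
....##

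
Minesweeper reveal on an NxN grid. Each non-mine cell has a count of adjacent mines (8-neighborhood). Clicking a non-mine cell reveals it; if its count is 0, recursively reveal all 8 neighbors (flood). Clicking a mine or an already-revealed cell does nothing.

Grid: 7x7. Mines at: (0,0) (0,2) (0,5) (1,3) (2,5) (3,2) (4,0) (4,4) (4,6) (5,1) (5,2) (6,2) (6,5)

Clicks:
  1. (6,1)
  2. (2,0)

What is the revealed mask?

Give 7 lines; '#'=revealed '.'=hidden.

Click 1 (6,1) count=3: revealed 1 new [(6,1)] -> total=1
Click 2 (2,0) count=0: revealed 6 new [(1,0) (1,1) (2,0) (2,1) (3,0) (3,1)] -> total=7

Answer: .......
##.....
##.....
##.....
.......
.......
.#.....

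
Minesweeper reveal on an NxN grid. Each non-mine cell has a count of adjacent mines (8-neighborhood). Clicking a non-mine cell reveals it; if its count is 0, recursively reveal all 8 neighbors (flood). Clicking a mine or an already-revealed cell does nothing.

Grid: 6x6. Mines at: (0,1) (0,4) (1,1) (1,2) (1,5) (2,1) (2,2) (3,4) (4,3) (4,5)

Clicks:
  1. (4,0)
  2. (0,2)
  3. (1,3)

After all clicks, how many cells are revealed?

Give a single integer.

Click 1 (4,0) count=0: revealed 9 new [(3,0) (3,1) (3,2) (4,0) (4,1) (4,2) (5,0) (5,1) (5,2)] -> total=9
Click 2 (0,2) count=3: revealed 1 new [(0,2)] -> total=10
Click 3 (1,3) count=3: revealed 1 new [(1,3)] -> total=11

Answer: 11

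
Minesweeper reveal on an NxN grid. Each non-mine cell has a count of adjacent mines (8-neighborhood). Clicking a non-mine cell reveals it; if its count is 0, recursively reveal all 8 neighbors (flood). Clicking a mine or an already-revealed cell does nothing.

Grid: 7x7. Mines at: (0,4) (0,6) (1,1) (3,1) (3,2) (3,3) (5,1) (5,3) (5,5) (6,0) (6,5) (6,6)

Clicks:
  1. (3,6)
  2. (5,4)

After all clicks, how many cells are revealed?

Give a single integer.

Answer: 13

Derivation:
Click 1 (3,6) count=0: revealed 12 new [(1,4) (1,5) (1,6) (2,4) (2,5) (2,6) (3,4) (3,5) (3,6) (4,4) (4,5) (4,6)] -> total=12
Click 2 (5,4) count=3: revealed 1 new [(5,4)] -> total=13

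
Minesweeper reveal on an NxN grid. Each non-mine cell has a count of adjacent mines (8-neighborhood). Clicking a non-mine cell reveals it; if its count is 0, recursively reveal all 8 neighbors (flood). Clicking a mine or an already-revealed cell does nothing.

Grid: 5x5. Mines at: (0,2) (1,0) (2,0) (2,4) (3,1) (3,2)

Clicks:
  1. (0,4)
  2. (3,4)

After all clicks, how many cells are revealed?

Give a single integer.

Click 1 (0,4) count=0: revealed 4 new [(0,3) (0,4) (1,3) (1,4)] -> total=4
Click 2 (3,4) count=1: revealed 1 new [(3,4)] -> total=5

Answer: 5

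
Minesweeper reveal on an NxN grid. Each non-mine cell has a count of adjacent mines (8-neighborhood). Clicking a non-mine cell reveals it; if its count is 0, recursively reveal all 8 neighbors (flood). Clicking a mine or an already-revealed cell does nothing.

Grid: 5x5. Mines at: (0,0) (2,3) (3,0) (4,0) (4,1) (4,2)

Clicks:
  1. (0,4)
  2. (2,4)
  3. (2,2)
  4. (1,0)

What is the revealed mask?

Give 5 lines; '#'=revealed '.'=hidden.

Answer: .####
#####
..#.#
.....
.....

Derivation:
Click 1 (0,4) count=0: revealed 8 new [(0,1) (0,2) (0,3) (0,4) (1,1) (1,2) (1,3) (1,4)] -> total=8
Click 2 (2,4) count=1: revealed 1 new [(2,4)] -> total=9
Click 3 (2,2) count=1: revealed 1 new [(2,2)] -> total=10
Click 4 (1,0) count=1: revealed 1 new [(1,0)] -> total=11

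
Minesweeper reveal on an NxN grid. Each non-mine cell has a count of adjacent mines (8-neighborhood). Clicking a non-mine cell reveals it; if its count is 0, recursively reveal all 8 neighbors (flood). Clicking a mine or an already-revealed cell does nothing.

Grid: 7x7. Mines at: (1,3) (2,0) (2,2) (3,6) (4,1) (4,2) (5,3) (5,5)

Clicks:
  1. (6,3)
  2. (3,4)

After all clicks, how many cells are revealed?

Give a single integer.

Click 1 (6,3) count=1: revealed 1 new [(6,3)] -> total=1
Click 2 (3,4) count=0: revealed 9 new [(2,3) (2,4) (2,5) (3,3) (3,4) (3,5) (4,3) (4,4) (4,5)] -> total=10

Answer: 10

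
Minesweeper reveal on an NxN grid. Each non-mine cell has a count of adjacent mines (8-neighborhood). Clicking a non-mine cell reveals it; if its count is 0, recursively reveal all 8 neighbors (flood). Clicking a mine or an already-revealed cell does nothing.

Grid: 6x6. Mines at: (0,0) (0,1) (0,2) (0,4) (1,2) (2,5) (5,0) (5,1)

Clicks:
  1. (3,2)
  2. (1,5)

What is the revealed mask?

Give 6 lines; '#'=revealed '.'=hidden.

Answer: ......
##...#
#####.
######
######
..####

Derivation:
Click 1 (3,2) count=0: revealed 23 new [(1,0) (1,1) (2,0) (2,1) (2,2) (2,3) (2,4) (3,0) (3,1) (3,2) (3,3) (3,4) (3,5) (4,0) (4,1) (4,2) (4,3) (4,4) (4,5) (5,2) (5,3) (5,4) (5,5)] -> total=23
Click 2 (1,5) count=2: revealed 1 new [(1,5)] -> total=24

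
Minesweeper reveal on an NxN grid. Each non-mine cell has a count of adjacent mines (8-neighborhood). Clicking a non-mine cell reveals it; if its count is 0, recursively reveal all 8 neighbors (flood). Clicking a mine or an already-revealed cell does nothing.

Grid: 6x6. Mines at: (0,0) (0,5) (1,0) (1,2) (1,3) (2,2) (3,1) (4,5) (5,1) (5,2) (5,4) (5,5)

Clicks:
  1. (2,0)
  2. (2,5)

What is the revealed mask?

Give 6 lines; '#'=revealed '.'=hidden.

Click 1 (2,0) count=2: revealed 1 new [(2,0)] -> total=1
Click 2 (2,5) count=0: revealed 6 new [(1,4) (1,5) (2,4) (2,5) (3,4) (3,5)] -> total=7

Answer: ......
....##
#...##
....##
......
......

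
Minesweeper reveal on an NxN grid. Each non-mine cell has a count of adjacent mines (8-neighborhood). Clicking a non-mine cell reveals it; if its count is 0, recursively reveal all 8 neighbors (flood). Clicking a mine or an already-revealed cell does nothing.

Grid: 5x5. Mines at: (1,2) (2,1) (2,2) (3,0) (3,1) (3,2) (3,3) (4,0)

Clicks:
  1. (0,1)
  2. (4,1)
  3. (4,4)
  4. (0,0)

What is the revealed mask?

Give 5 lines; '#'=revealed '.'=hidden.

Click 1 (0,1) count=1: revealed 1 new [(0,1)] -> total=1
Click 2 (4,1) count=4: revealed 1 new [(4,1)] -> total=2
Click 3 (4,4) count=1: revealed 1 new [(4,4)] -> total=3
Click 4 (0,0) count=0: revealed 3 new [(0,0) (1,0) (1,1)] -> total=6

Answer: ##...
##...
.....
.....
.#..#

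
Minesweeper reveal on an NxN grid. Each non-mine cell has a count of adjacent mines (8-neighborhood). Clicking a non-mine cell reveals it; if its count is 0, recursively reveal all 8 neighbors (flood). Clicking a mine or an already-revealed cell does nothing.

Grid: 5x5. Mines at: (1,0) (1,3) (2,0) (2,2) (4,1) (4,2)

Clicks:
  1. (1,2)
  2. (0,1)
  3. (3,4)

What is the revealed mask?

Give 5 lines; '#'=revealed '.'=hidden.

Click 1 (1,2) count=2: revealed 1 new [(1,2)] -> total=1
Click 2 (0,1) count=1: revealed 1 new [(0,1)] -> total=2
Click 3 (3,4) count=0: revealed 6 new [(2,3) (2,4) (3,3) (3,4) (4,3) (4,4)] -> total=8

Answer: .#...
..#..
...##
...##
...##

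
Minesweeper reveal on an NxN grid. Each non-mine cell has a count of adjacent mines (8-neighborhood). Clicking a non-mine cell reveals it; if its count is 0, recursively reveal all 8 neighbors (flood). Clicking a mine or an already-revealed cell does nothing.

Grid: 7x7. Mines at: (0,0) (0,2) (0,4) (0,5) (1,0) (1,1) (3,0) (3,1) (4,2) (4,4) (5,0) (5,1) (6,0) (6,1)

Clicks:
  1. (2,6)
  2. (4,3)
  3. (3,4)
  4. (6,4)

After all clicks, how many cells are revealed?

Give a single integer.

Click 1 (2,6) count=0: revealed 27 new [(1,2) (1,3) (1,4) (1,5) (1,6) (2,2) (2,3) (2,4) (2,5) (2,6) (3,2) (3,3) (3,4) (3,5) (3,6) (4,5) (4,6) (5,2) (5,3) (5,4) (5,5) (5,6) (6,2) (6,3) (6,4) (6,5) (6,6)] -> total=27
Click 2 (4,3) count=2: revealed 1 new [(4,3)] -> total=28
Click 3 (3,4) count=1: revealed 0 new [(none)] -> total=28
Click 4 (6,4) count=0: revealed 0 new [(none)] -> total=28

Answer: 28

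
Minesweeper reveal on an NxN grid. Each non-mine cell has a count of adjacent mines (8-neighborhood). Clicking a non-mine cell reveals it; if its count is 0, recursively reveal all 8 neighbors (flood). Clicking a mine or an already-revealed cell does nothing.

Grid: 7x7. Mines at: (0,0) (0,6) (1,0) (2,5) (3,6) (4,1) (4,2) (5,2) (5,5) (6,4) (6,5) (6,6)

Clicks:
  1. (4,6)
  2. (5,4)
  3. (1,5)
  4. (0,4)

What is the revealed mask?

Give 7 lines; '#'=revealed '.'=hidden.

Click 1 (4,6) count=2: revealed 1 new [(4,6)] -> total=1
Click 2 (5,4) count=3: revealed 1 new [(5,4)] -> total=2
Click 3 (1,5) count=2: revealed 1 new [(1,5)] -> total=3
Click 4 (0,4) count=0: revealed 17 new [(0,1) (0,2) (0,3) (0,4) (0,5) (1,1) (1,2) (1,3) (1,4) (2,1) (2,2) (2,3) (2,4) (3,1) (3,2) (3,3) (3,4)] -> total=20

Answer: .#####.
.#####.
.####..
.####..
......#
....#..
.......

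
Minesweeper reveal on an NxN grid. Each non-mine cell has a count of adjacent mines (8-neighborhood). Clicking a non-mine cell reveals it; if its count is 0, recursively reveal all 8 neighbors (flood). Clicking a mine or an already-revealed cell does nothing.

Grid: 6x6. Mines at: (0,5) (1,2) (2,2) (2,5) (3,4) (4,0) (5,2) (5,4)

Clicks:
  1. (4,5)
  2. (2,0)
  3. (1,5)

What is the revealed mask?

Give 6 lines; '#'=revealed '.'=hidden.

Click 1 (4,5) count=2: revealed 1 new [(4,5)] -> total=1
Click 2 (2,0) count=0: revealed 8 new [(0,0) (0,1) (1,0) (1,1) (2,0) (2,1) (3,0) (3,1)] -> total=9
Click 3 (1,5) count=2: revealed 1 new [(1,5)] -> total=10

Answer: ##....
##...#
##....
##....
.....#
......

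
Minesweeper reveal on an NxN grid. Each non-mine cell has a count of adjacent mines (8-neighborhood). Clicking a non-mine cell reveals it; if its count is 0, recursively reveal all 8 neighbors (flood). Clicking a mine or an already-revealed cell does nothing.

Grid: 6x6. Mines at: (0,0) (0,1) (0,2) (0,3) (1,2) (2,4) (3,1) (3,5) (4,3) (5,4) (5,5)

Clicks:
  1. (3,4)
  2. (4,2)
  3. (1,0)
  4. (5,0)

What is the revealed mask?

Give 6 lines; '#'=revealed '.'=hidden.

Answer: ......
#.....
......
....#.
###...
###...

Derivation:
Click 1 (3,4) count=3: revealed 1 new [(3,4)] -> total=1
Click 2 (4,2) count=2: revealed 1 new [(4,2)] -> total=2
Click 3 (1,0) count=2: revealed 1 new [(1,0)] -> total=3
Click 4 (5,0) count=0: revealed 5 new [(4,0) (4,1) (5,0) (5,1) (5,2)] -> total=8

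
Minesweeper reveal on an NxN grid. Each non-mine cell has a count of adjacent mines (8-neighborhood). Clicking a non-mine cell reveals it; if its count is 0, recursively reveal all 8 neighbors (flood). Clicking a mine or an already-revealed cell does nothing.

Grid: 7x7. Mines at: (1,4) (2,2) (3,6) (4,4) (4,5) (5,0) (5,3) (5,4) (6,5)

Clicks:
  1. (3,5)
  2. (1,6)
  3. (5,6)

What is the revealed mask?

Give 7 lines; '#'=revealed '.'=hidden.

Answer: .....##
.....##
.....##
.....#.
.......
......#
.......

Derivation:
Click 1 (3,5) count=3: revealed 1 new [(3,5)] -> total=1
Click 2 (1,6) count=0: revealed 6 new [(0,5) (0,6) (1,5) (1,6) (2,5) (2,6)] -> total=7
Click 3 (5,6) count=2: revealed 1 new [(5,6)] -> total=8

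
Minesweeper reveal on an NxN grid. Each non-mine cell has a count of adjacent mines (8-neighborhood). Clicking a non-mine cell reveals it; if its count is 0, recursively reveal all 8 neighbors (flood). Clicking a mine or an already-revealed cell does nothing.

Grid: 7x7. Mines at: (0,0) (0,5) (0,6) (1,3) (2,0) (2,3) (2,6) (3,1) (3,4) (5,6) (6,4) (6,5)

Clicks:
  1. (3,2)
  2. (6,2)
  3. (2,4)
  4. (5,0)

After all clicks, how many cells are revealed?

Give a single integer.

Click 1 (3,2) count=2: revealed 1 new [(3,2)] -> total=1
Click 2 (6,2) count=0: revealed 12 new [(4,0) (4,1) (4,2) (4,3) (5,0) (5,1) (5,2) (5,3) (6,0) (6,1) (6,2) (6,3)] -> total=13
Click 3 (2,4) count=3: revealed 1 new [(2,4)] -> total=14
Click 4 (5,0) count=0: revealed 0 new [(none)] -> total=14

Answer: 14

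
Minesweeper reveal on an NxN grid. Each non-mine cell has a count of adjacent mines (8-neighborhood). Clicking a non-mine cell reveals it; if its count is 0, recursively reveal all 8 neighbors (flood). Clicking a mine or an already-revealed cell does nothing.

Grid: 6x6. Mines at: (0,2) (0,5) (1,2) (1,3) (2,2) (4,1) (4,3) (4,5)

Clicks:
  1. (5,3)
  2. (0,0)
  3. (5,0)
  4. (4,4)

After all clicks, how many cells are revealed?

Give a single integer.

Answer: 11

Derivation:
Click 1 (5,3) count=1: revealed 1 new [(5,3)] -> total=1
Click 2 (0,0) count=0: revealed 8 new [(0,0) (0,1) (1,0) (1,1) (2,0) (2,1) (3,0) (3,1)] -> total=9
Click 3 (5,0) count=1: revealed 1 new [(5,0)] -> total=10
Click 4 (4,4) count=2: revealed 1 new [(4,4)] -> total=11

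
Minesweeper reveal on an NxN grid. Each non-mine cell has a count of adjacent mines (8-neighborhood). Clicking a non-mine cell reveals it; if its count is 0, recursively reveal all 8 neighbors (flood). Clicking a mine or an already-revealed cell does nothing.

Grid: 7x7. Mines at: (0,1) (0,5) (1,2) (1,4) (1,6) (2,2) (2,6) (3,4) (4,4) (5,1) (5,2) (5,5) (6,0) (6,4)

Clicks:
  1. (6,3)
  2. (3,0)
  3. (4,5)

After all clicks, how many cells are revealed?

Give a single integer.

Click 1 (6,3) count=2: revealed 1 new [(6,3)] -> total=1
Click 2 (3,0) count=0: revealed 8 new [(1,0) (1,1) (2,0) (2,1) (3,0) (3,1) (4,0) (4,1)] -> total=9
Click 3 (4,5) count=3: revealed 1 new [(4,5)] -> total=10

Answer: 10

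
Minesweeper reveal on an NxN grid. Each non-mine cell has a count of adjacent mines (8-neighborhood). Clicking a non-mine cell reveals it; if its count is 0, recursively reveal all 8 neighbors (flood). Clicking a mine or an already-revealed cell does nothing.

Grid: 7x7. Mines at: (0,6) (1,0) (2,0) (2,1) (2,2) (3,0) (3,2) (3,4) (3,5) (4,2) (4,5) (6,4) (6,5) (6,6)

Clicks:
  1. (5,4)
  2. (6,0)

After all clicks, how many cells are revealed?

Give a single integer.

Answer: 11

Derivation:
Click 1 (5,4) count=3: revealed 1 new [(5,4)] -> total=1
Click 2 (6,0) count=0: revealed 10 new [(4,0) (4,1) (5,0) (5,1) (5,2) (5,3) (6,0) (6,1) (6,2) (6,3)] -> total=11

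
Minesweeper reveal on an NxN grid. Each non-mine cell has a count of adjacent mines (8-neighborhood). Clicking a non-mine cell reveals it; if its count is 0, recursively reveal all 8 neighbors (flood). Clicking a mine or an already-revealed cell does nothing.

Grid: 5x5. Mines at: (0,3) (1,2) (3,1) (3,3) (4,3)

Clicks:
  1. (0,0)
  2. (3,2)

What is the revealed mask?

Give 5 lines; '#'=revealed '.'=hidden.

Click 1 (0,0) count=0: revealed 6 new [(0,0) (0,1) (1,0) (1,1) (2,0) (2,1)] -> total=6
Click 2 (3,2) count=3: revealed 1 new [(3,2)] -> total=7

Answer: ##...
##...
##...
..#..
.....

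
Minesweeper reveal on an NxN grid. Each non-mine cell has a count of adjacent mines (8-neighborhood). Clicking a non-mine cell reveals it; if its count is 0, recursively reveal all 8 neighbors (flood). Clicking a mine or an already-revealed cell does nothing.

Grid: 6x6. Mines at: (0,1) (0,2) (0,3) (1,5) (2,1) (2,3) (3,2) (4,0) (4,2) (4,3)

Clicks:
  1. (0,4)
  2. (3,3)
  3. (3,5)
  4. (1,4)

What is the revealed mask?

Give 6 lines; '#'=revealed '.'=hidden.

Answer: ....#.
....#.
....##
...###
....##
....##

Derivation:
Click 1 (0,4) count=2: revealed 1 new [(0,4)] -> total=1
Click 2 (3,3) count=4: revealed 1 new [(3,3)] -> total=2
Click 3 (3,5) count=0: revealed 8 new [(2,4) (2,5) (3,4) (3,5) (4,4) (4,5) (5,4) (5,5)] -> total=10
Click 4 (1,4) count=3: revealed 1 new [(1,4)] -> total=11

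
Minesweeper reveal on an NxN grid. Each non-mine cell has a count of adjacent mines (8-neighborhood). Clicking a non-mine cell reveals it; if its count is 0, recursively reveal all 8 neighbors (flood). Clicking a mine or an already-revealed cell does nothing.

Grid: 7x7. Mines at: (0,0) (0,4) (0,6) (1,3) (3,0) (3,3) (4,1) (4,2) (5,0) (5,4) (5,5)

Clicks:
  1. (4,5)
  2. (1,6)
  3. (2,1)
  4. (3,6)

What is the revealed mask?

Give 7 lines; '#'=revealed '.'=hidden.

Click 1 (4,5) count=2: revealed 1 new [(4,5)] -> total=1
Click 2 (1,6) count=1: revealed 1 new [(1,6)] -> total=2
Click 3 (2,1) count=1: revealed 1 new [(2,1)] -> total=3
Click 4 (3,6) count=0: revealed 10 new [(1,4) (1,5) (2,4) (2,5) (2,6) (3,4) (3,5) (3,6) (4,4) (4,6)] -> total=13

Answer: .......
....###
.#..###
....###
....###
.......
.......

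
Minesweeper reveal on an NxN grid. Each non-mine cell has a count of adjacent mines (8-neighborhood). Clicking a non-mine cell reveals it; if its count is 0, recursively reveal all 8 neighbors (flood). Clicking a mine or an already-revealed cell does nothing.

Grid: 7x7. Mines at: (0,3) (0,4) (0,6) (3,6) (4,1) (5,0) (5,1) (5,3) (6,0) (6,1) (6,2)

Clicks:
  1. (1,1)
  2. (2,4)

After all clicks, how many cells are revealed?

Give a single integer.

Answer: 25

Derivation:
Click 1 (1,1) count=0: revealed 25 new [(0,0) (0,1) (0,2) (1,0) (1,1) (1,2) (1,3) (1,4) (1,5) (2,0) (2,1) (2,2) (2,3) (2,4) (2,5) (3,0) (3,1) (3,2) (3,3) (3,4) (3,5) (4,2) (4,3) (4,4) (4,5)] -> total=25
Click 2 (2,4) count=0: revealed 0 new [(none)] -> total=25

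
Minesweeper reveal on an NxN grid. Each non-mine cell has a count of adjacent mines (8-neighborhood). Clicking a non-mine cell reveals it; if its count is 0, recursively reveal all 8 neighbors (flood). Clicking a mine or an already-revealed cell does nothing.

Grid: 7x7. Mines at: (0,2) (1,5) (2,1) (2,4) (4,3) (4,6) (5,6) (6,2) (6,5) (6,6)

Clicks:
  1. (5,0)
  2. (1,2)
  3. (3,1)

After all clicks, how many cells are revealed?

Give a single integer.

Click 1 (5,0) count=0: revealed 11 new [(3,0) (3,1) (3,2) (4,0) (4,1) (4,2) (5,0) (5,1) (5,2) (6,0) (6,1)] -> total=11
Click 2 (1,2) count=2: revealed 1 new [(1,2)] -> total=12
Click 3 (3,1) count=1: revealed 0 new [(none)] -> total=12

Answer: 12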